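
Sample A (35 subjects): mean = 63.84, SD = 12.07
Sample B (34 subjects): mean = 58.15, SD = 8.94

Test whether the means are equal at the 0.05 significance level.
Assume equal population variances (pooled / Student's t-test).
Student's two-sample t-test (equal variances):
H₀: μ₁ = μ₂
H₁: μ₁ ≠ μ₂
df = n₁ + n₂ - 2 = 67
Pooled variance s_p² = [(n₁-1)s₁² + (n₂-1)s₂²] / (n₁ + n₂ - 2) = [(34)(12.07²) + (33)(8.94²)] / 67 = 113.2950
SE = √(s_p²(1/n₁ + 1/n₂)) = √(113.2950 × (1/35 + 1/34)) = 2.5630
t = (x̄₁ - x̄₂) / SE = (63.84 - 58.15) / 2.5630 = 5.69 / 2.5630 = 2.220
p-value = 0.0298

Since p-value < α = 0.05, we reject H₀.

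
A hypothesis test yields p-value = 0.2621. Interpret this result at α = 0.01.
Since p = 0.2621 > α = 0.01, fail to reject H₀.
There is insufficient evidence to reject the null hypothesis; the result is not statistically significant at the 0.01 level.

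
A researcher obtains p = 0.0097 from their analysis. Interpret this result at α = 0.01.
Since p = 0.0097 < α = 0.01, reject H₀.
There is sufficient evidence to reject the null hypothesis; the result is statistically significant at the 0.01 level.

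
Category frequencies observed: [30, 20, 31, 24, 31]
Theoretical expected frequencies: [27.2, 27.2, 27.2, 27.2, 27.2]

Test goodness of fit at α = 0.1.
Chi-square goodness of fit test:
H₀: observed counts match expected distribution
H₁: observed counts differ from expected distribution
df = k - 1 = 4
χ² = Σ(O - E)²/E
   = (30 - 27.2)²/27.2 + (20 - 27.2)²/27.2 + (31 - 27.2)²/27.2 + (24 - 27.2)²/27.2 + (31 - 27.2)²/27.2
   = 0.288 + 1.906 + 0.531 + 0.376 + 0.531
   = 3.63
p-value = 0.4580

Since p-value > α = 0.1, we fail to reject H₀.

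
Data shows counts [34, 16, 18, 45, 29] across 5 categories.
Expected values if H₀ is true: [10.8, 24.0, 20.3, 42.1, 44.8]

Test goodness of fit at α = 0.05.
Chi-square goodness of fit test:
H₀: observed counts match expected distribution
H₁: observed counts differ from expected distribution
df = k - 1 = 4
χ² = Σ(O - E)²/E
   = (34 - 10.8)²/10.8 + (16 - 24.0)²/24.0 + (18 - 20.3)²/20.3 + (45 - 42.1)²/42.1 + (29 - 44.8)²/44.8
   = 49.837 + 2.667 + 0.261 + 0.200 + 5.572
   = 58.54
p-value < 0.0001

Since p-value < α = 0.05, we reject H₀.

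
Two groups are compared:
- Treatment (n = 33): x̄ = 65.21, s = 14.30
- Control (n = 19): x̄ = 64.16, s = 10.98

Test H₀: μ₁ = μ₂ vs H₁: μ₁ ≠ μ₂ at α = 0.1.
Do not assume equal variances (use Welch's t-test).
Welch's two-sample t-test:
H₀: μ₁ = μ₂
H₁: μ₁ ≠ μ₂
s₁²/n₁ = 14.30²/33 = 6.1967,  s₂²/n₂ = 10.98²/19 = 6.3453
SE = √(s₁²/n₁ + s₂²/n₂) = √(6.1967 + 6.3453) = 3.5415
df (Welch-Satterthwaite) = (s₁²/n₁ + s₂²/n₂)² / [(s₁²/n₁)²/(n₁-1) + (s₂²/n₂)²/(n₂-1)] ≈ 45.77
t = (x̄₁ - x̄₂) / SE = (65.21 - 64.16) / 3.5415 = 1.05 / 3.5415 = 0.296
p-value = 0.7682

Since p-value > α = 0.1, we fail to reject H₀.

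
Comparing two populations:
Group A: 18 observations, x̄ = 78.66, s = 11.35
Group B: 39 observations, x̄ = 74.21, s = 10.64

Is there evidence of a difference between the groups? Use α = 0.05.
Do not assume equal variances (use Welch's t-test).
Welch's two-sample t-test:
H₀: μ₁ = μ₂
H₁: μ₁ ≠ μ₂
s₁²/n₁ = 11.35²/18 = 7.1568,  s₂²/n₂ = 10.64²/39 = 2.9028
SE = √(s₁²/n₁ + s₂²/n₂) = √(7.1568 + 2.9028) = 3.1717
df (Welch-Satterthwaite) = (s₁²/n₁ + s₂²/n₂)² / [(s₁²/n₁)²/(n₁-1) + (s₂²/n₂)²/(n₂-1)] ≈ 31.28
t = (x̄₁ - x̄₂) / SE = (78.66 - 74.21) / 3.1717 = 4.45 / 3.1717 = 1.403
p-value = 0.1705

Since p-value > α = 0.05, we fail to reject H₀.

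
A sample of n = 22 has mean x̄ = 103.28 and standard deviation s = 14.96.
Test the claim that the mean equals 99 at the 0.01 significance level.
One-sample t-test:
H₀: μ = 99
H₁: μ ≠ 99
df = n - 1 = 21
t = (x̄ - μ₀) / (s/√n) = (103.28 - 99) / (14.96/√22) = 1.342
p-value = 0.1940

Since p-value > α = 0.01, we fail to reject H₀.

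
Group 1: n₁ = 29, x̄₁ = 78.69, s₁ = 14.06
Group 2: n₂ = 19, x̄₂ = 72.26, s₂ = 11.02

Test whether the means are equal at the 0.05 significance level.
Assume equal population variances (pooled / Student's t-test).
Student's two-sample t-test (equal variances):
H₀: μ₁ = μ₂
H₁: μ₁ ≠ μ₂
df = n₁ + n₂ - 2 = 46
Pooled variance s_p² = [(n₁-1)s₁² + (n₂-1)s₂²] / (n₁ + n₂ - 2) = [(28)(14.06²) + (18)(11.02²)] / 46 = 167.8493
SE = √(s_p²(1/n₁ + 1/n₂)) = √(167.8493 × (1/29 + 1/19)) = 3.8239
t = (x̄₁ - x̄₂) / SE = (78.69 - 72.26) / 3.8239 = 6.43 / 3.8239 = 1.682
p-value = 0.0994

Since p-value > α = 0.05, we fail to reject H₀.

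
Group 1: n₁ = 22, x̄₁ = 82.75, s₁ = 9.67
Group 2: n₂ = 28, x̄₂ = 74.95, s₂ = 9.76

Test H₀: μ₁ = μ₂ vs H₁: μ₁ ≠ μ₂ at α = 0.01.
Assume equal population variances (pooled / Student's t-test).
Student's two-sample t-test (equal variances):
H₀: μ₁ = μ₂
H₁: μ₁ ≠ μ₂
df = n₁ + n₂ - 2 = 48
Pooled variance s_p² = [(n₁-1)s₁² + (n₂-1)s₂²] / (n₁ + n₂ - 2) = [(21)(9.67²) + (27)(9.76²)] / 48 = 94.4925
SE = √(s_p²(1/n₁ + 1/n₂)) = √(94.4925 × (1/22 + 1/28)) = 2.7694
t = (x̄₁ - x̄₂) / SE = (82.75 - 74.95) / 2.7694 = 7.80 / 2.7694 = 2.816
p-value = 0.0070

Since p-value < α = 0.01, we reject H₀.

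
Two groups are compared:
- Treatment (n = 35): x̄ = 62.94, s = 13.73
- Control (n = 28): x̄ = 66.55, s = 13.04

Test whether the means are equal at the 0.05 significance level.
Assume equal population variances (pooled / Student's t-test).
Student's two-sample t-test (equal variances):
H₀: μ₁ = μ₂
H₁: μ₁ ≠ μ₂
df = n₁ + n₂ - 2 = 61
Pooled variance s_p² = [(n₁-1)s₁² + (n₂-1)s₂²] / (n₁ + n₂ - 2) = [(34)(13.73²) + (27)(13.04²)] / 61 = 180.3371
SE = √(s_p²(1/n₁ + 1/n₂)) = √(180.3371 × (1/35 + 1/28)) = 3.4049
t = (x̄₁ - x̄₂) / SE = (62.94 - 66.55) / 3.4049 = -3.61 / 3.4049 = -1.060
p-value = 0.2932

Since p-value > α = 0.05, we fail to reject H₀.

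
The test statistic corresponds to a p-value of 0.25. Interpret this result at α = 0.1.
Since p = 0.25 > α = 0.1, fail to reject H₀.
There is insufficient evidence to reject the null hypothesis; the result is not statistically significant at the 0.1 level.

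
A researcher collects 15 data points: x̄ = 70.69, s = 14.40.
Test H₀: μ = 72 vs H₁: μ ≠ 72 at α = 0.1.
One-sample t-test:
H₀: μ = 72
H₁: μ ≠ 72
df = n - 1 = 14
t = (x̄ - μ₀) / (s/√n) = (70.69 - 72) / (14.40/√15) = -0.352
p-value = 0.7298

Since p-value > α = 0.1, we fail to reject H₀.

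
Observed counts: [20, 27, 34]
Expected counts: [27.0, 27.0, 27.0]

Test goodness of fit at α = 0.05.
Chi-square goodness of fit test:
H₀: observed counts match expected distribution
H₁: observed counts differ from expected distribution
df = k - 1 = 2
χ² = Σ(O - E)²/E
   = (20 - 27.0)²/27.0 + (27 - 27.0)²/27.0 + (34 - 27.0)²/27.0
   = 1.815 + 0.000 + 1.815
   = 3.63
p-value = 0.1629

Since p-value > α = 0.05, we fail to reject H₀.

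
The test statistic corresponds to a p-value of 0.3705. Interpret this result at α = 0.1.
Since p = 0.3705 > α = 0.1, fail to reject H₀.
There is insufficient evidence to reject the null hypothesis; the result is not statistically significant at the 0.1 level.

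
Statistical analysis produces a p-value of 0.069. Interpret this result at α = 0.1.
Since p = 0.069 < α = 0.1, reject H₀.
There is sufficient evidence to reject the null hypothesis; the result is statistically significant at the 0.1 level.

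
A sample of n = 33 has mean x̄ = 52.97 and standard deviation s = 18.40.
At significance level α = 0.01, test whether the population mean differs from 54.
One-sample t-test:
H₀: μ = 54
H₁: μ ≠ 54
df = n - 1 = 32
t = (x̄ - μ₀) / (s/√n) = (52.97 - 54) / (18.40/√33) = -0.322
p-value = 0.7499

Since p-value > α = 0.01, we fail to reject H₀.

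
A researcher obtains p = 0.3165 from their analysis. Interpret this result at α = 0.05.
Since p = 0.3165 > α = 0.05, fail to reject H₀.
There is insufficient evidence to reject the null hypothesis; the result is not statistically significant at the 0.05 level.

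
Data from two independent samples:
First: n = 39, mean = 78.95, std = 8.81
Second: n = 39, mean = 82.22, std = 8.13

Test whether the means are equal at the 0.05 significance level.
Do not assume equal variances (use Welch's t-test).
Welch's two-sample t-test:
H₀: μ₁ = μ₂
H₁: μ₁ ≠ μ₂
s₁²/n₁ = 8.81²/39 = 1.9902,  s₂²/n₂ = 8.13²/39 = 1.6948
SE = √(s₁²/n₁ + s₂²/n₂) = √(1.9902 + 1.6948) = 1.9196
df (Welch-Satterthwaite) = (s₁²/n₁ + s₂²/n₂)² / [(s₁²/n₁)²/(n₁-1) + (s₂²/n₂)²/(n₂-1)] ≈ 75.51
t = (x̄₁ - x̄₂) / SE = (78.95 - 82.22) / 1.9196 = -3.27 / 1.9196 = -1.703
p-value = 0.0926

Since p-value > α = 0.05, we fail to reject H₀.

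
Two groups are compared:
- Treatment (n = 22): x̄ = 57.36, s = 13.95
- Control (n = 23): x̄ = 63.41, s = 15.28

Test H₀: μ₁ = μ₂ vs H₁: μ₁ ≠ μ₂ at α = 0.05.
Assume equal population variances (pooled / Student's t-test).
Student's two-sample t-test (equal variances):
H₀: μ₁ = μ₂
H₁: μ₁ ≠ μ₂
df = n₁ + n₂ - 2 = 43
Pooled variance s_p² = [(n₁-1)s₁² + (n₂-1)s₂²] / (n₁ + n₂ - 2) = [(21)(13.95²) + (22)(15.28²)] / 43 = 214.4925
SE = √(s_p²(1/n₁ + 1/n₂)) = √(214.4925 × (1/22 + 1/23)) = 4.3675
t = (x̄₁ - x̄₂) / SE = (57.36 - 63.41) / 4.3675 = -6.05 / 4.3675 = -1.385
p-value = 0.1731

Since p-value > α = 0.05, we fail to reject H₀.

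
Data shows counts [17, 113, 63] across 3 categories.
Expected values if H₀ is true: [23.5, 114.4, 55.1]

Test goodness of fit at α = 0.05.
Chi-square goodness of fit test:
H₀: observed counts match expected distribution
H₁: observed counts differ from expected distribution
df = k - 1 = 2
χ² = Σ(O - E)²/E
   = (17 - 23.5)²/23.5 + (113 - 114.4)²/114.4 + (63 - 55.1)²/55.1
   = 1.798 + 0.017 + 1.133
   = 2.95
p-value = 0.2290

Since p-value > α = 0.05, we fail to reject H₀.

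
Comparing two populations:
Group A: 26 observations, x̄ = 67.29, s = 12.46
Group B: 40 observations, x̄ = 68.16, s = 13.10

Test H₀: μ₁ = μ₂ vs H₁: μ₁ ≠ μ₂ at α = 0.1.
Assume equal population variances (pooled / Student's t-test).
Student's two-sample t-test (equal variances):
H₀: μ₁ = μ₂
H₁: μ₁ ≠ μ₂
df = n₁ + n₂ - 2 = 64
Pooled variance s_p² = [(n₁-1)s₁² + (n₂-1)s₂²] / (n₁ + n₂ - 2) = [(25)(12.46²) + (39)(13.10²)] / 64 = 165.2200
SE = √(s_p²(1/n₁ + 1/n₂)) = √(165.2200 × (1/26 + 1/40)) = 3.2381
t = (x̄₁ - x̄₂) / SE = (67.29 - 68.16) / 3.2381 = -0.87 / 3.2381 = -0.269
p-value = 0.7890

Since p-value > α = 0.1, we fail to reject H₀.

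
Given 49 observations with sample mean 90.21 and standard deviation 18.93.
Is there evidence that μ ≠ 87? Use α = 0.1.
One-sample t-test:
H₀: μ = 87
H₁: μ ≠ 87
df = n - 1 = 48
t = (x̄ - μ₀) / (s/√n) = (90.21 - 87) / (18.93/√49) = 1.187
p-value = 0.2411

Since p-value > α = 0.1, we fail to reject H₀.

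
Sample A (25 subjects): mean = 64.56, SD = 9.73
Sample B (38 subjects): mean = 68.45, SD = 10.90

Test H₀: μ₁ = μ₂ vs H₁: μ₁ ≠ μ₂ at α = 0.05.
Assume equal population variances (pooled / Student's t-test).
Student's two-sample t-test (equal variances):
H₀: μ₁ = μ₂
H₁: μ₁ ≠ μ₂
df = n₁ + n₂ - 2 = 61
Pooled variance s_p² = [(n₁-1)s₁² + (n₂-1)s₂²] / (n₁ + n₂ - 2) = [(24)(9.73²) + (37)(10.90²)] / 61 = 109.3134
SE = √(s_p²(1/n₁ + 1/n₂)) = √(109.3134 × (1/25 + 1/38)) = 2.6924
t = (x̄₁ - x̄₂) / SE = (64.56 - 68.45) / 2.6924 = -3.89 / 2.6924 = -1.445
p-value = 0.1536

Since p-value > α = 0.05, we fail to reject H₀.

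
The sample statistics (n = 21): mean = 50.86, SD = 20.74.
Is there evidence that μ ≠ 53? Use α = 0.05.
One-sample t-test:
H₀: μ = 53
H₁: μ ≠ 53
df = n - 1 = 20
t = (x̄ - μ₀) / (s/√n) = (50.86 - 53) / (20.74/√21) = -0.473
p-value = 0.6414

Since p-value > α = 0.05, we fail to reject H₀.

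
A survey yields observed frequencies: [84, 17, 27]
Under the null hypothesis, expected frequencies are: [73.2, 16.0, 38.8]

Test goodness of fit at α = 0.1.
Chi-square goodness of fit test:
H₀: observed counts match expected distribution
H₁: observed counts differ from expected distribution
df = k - 1 = 2
χ² = Σ(O - E)²/E
   = (84 - 73.2)²/73.2 + (17 - 16.0)²/16.0 + (27 - 38.8)²/38.8
   = 1.593 + 0.062 + 3.589
   = 5.24
p-value = 0.0726

Since p-value < α = 0.1, we reject H₀.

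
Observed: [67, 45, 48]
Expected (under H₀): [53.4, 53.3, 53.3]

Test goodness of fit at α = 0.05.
Chi-square goodness of fit test:
H₀: observed counts match expected distribution
H₁: observed counts differ from expected distribution
df = k - 1 = 2
χ² = Σ(O - E)²/E
   = (67 - 53.4)²/53.4 + (45 - 53.3)²/53.3 + (48 - 53.3)²/53.3
   = 3.464 + 1.292 + 0.527
   = 5.28
p-value = 0.0712

Since p-value > α = 0.05, we fail to reject H₀.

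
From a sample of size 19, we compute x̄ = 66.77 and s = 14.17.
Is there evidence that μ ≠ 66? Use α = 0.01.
One-sample t-test:
H₀: μ = 66
H₁: μ ≠ 66
df = n - 1 = 18
t = (x̄ - μ₀) / (s/√n) = (66.77 - 66) / (14.17/√19) = 0.237
p-value = 0.8154

Since p-value > α = 0.01, we fail to reject H₀.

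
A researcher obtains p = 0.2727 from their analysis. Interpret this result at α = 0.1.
Since p = 0.2727 > α = 0.1, fail to reject H₀.
There is insufficient evidence to reject the null hypothesis; the result is not statistically significant at the 0.1 level.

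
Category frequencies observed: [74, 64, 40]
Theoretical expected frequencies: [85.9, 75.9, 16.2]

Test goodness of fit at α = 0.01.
Chi-square goodness of fit test:
H₀: observed counts match expected distribution
H₁: observed counts differ from expected distribution
df = k - 1 = 2
χ² = Σ(O - E)²/E
   = (74 - 85.9)²/85.9 + (64 - 75.9)²/75.9 + (40 - 16.2)²/16.2
   = 1.649 + 1.866 + 34.965
   = 38.48
p-value < 0.0001

Since p-value < α = 0.01, we reject H₀.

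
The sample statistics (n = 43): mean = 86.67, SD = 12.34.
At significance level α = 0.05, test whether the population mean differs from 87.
One-sample t-test:
H₀: μ = 87
H₁: μ ≠ 87
df = n - 1 = 42
t = (x̄ - μ₀) / (s/√n) = (86.67 - 87) / (12.34/√43) = -0.175
p-value = 0.8616

Since p-value > α = 0.05, we fail to reject H₀.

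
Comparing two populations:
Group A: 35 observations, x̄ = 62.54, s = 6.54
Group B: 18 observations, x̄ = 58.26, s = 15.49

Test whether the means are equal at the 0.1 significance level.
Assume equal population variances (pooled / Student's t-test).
Student's two-sample t-test (equal variances):
H₀: μ₁ = μ₂
H₁: μ₁ ≠ μ₂
df = n₁ + n₂ - 2 = 51
Pooled variance s_p² = [(n₁-1)s₁² + (n₂-1)s₂²] / (n₁ + n₂ - 2) = [(34)(6.54²) + (17)(15.49²)] / 51 = 108.4944
SE = √(s_p²(1/n₁ + 1/n₂)) = √(108.4944 × (1/35 + 1/18)) = 3.0211
t = (x̄₁ - x̄₂) / SE = (62.54 - 58.26) / 3.0211 = 4.28 / 3.0211 = 1.417
p-value = 0.1627

Since p-value > α = 0.1, we fail to reject H₀.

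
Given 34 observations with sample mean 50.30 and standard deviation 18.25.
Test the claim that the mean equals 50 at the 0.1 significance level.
One-sample t-test:
H₀: μ = 50
H₁: μ ≠ 50
df = n - 1 = 33
t = (x̄ - μ₀) / (s/√n) = (50.30 - 50) / (18.25/√34) = 0.096
p-value = 0.9242

Since p-value > α = 0.1, we fail to reject H₀.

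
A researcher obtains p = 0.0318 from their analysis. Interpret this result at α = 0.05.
Since p = 0.0318 < α = 0.05, reject H₀.
There is sufficient evidence to reject the null hypothesis; the result is statistically significant at the 0.05 level.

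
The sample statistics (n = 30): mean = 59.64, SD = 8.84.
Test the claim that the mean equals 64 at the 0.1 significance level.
One-sample t-test:
H₀: μ = 64
H₁: μ ≠ 64
df = n - 1 = 29
t = (x̄ - μ₀) / (s/√n) = (59.64 - 64) / (8.84/√30) = -2.701
p-value = 0.0114

Since p-value < α = 0.1, we reject H₀.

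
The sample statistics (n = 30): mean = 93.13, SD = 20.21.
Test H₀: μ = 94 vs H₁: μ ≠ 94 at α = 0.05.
One-sample t-test:
H₀: μ = 94
H₁: μ ≠ 94
df = n - 1 = 29
t = (x̄ - μ₀) / (s/√n) = (93.13 - 94) / (20.21/√30) = -0.236
p-value = 0.8153

Since p-value > α = 0.05, we fail to reject H₀.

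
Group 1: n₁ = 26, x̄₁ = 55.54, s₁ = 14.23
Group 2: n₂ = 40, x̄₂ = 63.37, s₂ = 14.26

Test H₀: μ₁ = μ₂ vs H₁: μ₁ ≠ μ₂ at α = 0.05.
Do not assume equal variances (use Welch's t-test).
Welch's two-sample t-test:
H₀: μ₁ = μ₂
H₁: μ₁ ≠ μ₂
s₁²/n₁ = 14.23²/26 = 7.7882,  s₂²/n₂ = 14.26²/40 = 5.0837
SE = √(s₁²/n₁ + s₂²/n₂) = √(7.7882 + 5.0837) = 3.5877
df (Welch-Satterthwaite) = (s₁²/n₁ + s₂²/n₂)² / [(s₁²/n₁)²/(n₁-1) + (s₂²/n₂)²/(n₂-1)] ≈ 53.64
t = (x̄₁ - x̄₂) / SE = (55.54 - 63.37) / 3.5877 = -7.83 / 3.5877 = -2.182
p-value = 0.0335

Since p-value < α = 0.05, we reject H₀.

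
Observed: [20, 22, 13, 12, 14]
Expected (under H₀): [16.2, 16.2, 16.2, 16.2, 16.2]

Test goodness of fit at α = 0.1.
Chi-square goodness of fit test:
H₀: observed counts match expected distribution
H₁: observed counts differ from expected distribution
df = k - 1 = 4
χ² = Σ(O - E)²/E
   = (20 - 16.2)²/16.2 + (22 - 16.2)²/16.2 + (13 - 16.2)²/16.2 + (12 - 16.2)²/16.2 + (14 - 16.2)²/16.2
   = 0.891 + 2.077 + 0.632 + 1.089 + 0.299
   = 4.99
p-value = 0.2886

Since p-value > α = 0.1, we fail to reject H₀.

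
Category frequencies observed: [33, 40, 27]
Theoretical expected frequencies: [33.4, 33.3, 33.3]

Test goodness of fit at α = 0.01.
Chi-square goodness of fit test:
H₀: observed counts match expected distribution
H₁: observed counts differ from expected distribution
df = k - 1 = 2
χ² = Σ(O - E)²/E
   = (33 - 33.4)²/33.4 + (40 - 33.3)²/33.3 + (27 - 33.3)²/33.3
   = 0.005 + 1.348 + 1.192
   = 2.54
p-value = 0.2802

Since p-value > α = 0.01, we fail to reject H₀.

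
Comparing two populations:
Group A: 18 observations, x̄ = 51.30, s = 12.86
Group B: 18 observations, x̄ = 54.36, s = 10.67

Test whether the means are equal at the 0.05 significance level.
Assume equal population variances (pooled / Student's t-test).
Student's two-sample t-test (equal variances):
H₀: μ₁ = μ₂
H₁: μ₁ ≠ μ₂
df = n₁ + n₂ - 2 = 34
Pooled variance s_p² = [(n₁-1)s₁² + (n₂-1)s₂²] / (n₁ + n₂ - 2) = [(17)(12.86²) + (17)(10.67²)] / 34 = 139.6142
SE = √(s_p²(1/n₁ + 1/n₂)) = √(139.6142 × (1/18 + 1/18)) = 3.9386
t = (x̄₁ - x̄₂) / SE = (51.30 - 54.36) / 3.9386 = -3.06 / 3.9386 = -0.777
p-value = 0.4426

Since p-value > α = 0.05, we fail to reject H₀.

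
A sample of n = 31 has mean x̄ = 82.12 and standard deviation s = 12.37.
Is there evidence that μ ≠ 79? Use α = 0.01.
One-sample t-test:
H₀: μ = 79
H₁: μ ≠ 79
df = n - 1 = 30
t = (x̄ - μ₀) / (s/√n) = (82.12 - 79) / (12.37/√31) = 1.404
p-value = 0.1705

Since p-value > α = 0.01, we fail to reject H₀.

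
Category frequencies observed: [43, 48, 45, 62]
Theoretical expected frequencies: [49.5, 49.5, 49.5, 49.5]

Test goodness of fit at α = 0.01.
Chi-square goodness of fit test:
H₀: observed counts match expected distribution
H₁: observed counts differ from expected distribution
df = k - 1 = 3
χ² = Σ(O - E)²/E
   = (43 - 49.5)²/49.5 + (48 - 49.5)²/49.5 + (45 - 49.5)²/49.5 + (62 - 49.5)²/49.5
   = 0.854 + 0.045 + 0.409 + 3.157
   = 4.46
p-value = 0.2155

Since p-value > α = 0.01, we fail to reject H₀.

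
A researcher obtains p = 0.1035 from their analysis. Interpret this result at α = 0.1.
Since p = 0.1035 > α = 0.1, fail to reject H₀.
There is insufficient evidence to reject the null hypothesis; the result is not statistically significant at the 0.1 level.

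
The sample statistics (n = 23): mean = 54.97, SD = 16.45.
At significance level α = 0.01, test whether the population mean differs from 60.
One-sample t-test:
H₀: μ = 60
H₁: μ ≠ 60
df = n - 1 = 22
t = (x̄ - μ₀) / (s/√n) = (54.97 - 60) / (16.45/√23) = -1.466
p-value = 0.1567

Since p-value > α = 0.01, we fail to reject H₀.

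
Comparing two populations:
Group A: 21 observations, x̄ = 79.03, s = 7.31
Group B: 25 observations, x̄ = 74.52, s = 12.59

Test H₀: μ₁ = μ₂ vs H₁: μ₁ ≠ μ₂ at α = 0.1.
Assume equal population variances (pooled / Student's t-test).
Student's two-sample t-test (equal variances):
H₀: μ₁ = μ₂
H₁: μ₁ ≠ μ₂
df = n₁ + n₂ - 2 = 44
Pooled variance s_p² = [(n₁-1)s₁² + (n₂-1)s₂²] / (n₁ + n₂ - 2) = [(20)(7.31²) + (24)(12.59²)] / 44 = 110.7481
SE = √(s_p²(1/n₁ + 1/n₂)) = √(110.7481 × (1/21 + 1/25)) = 3.1151
t = (x̄₁ - x̄₂) / SE = (79.03 - 74.52) / 3.1151 = 4.51 / 3.1151 = 1.448
p-value = 0.1548

Since p-value > α = 0.1, we fail to reject H₀.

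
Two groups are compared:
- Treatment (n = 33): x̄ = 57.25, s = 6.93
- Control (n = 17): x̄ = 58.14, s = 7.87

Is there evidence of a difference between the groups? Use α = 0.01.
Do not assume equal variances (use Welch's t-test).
Welch's two-sample t-test:
H₀: μ₁ = μ₂
H₁: μ₁ ≠ μ₂
s₁²/n₁ = 6.93²/33 = 1.4553,  s₂²/n₂ = 7.87²/17 = 3.6433
SE = √(s₁²/n₁ + s₂²/n₂) = √(1.4553 + 3.6433) = 2.2580
df (Welch-Satterthwaite) = (s₁²/n₁ + s₂²/n₂)² / [(s₁²/n₁)²/(n₁-1) + (s₂²/n₂)²/(n₂-1)] ≈ 29.02
t = (x̄₁ - x̄₂) / SE = (57.25 - 58.14) / 2.2580 = -0.89 / 2.2580 = -0.394
p-value = 0.6964

Since p-value > α = 0.01, we fail to reject H₀.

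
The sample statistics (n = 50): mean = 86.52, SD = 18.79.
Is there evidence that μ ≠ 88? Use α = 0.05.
One-sample t-test:
H₀: μ = 88
H₁: μ ≠ 88
df = n - 1 = 49
t = (x̄ - μ₀) / (s/√n) = (86.52 - 88) / (18.79/√50) = -0.557
p-value = 0.5801

Since p-value > α = 0.05, we fail to reject H₀.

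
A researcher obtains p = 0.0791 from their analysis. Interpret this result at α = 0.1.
Since p = 0.0791 < α = 0.1, reject H₀.
There is sufficient evidence to reject the null hypothesis; the result is statistically significant at the 0.1 level.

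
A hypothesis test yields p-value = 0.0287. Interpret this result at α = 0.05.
Since p = 0.0287 < α = 0.05, reject H₀.
There is sufficient evidence to reject the null hypothesis; the result is statistically significant at the 0.05 level.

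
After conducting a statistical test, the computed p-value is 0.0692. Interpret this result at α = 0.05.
Since p = 0.0692 > α = 0.05, fail to reject H₀.
There is insufficient evidence to reject the null hypothesis; the result is not statistically significant at the 0.05 level.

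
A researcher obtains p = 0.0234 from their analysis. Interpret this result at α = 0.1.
Since p = 0.0234 < α = 0.1, reject H₀.
There is sufficient evidence to reject the null hypothesis; the result is statistically significant at the 0.1 level.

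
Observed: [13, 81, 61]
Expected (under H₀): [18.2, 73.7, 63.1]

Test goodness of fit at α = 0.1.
Chi-square goodness of fit test:
H₀: observed counts match expected distribution
H₁: observed counts differ from expected distribution
df = k - 1 = 2
χ² = Σ(O - E)²/E
   = (13 - 18.2)²/18.2 + (81 - 73.7)²/73.7 + (61 - 63.1)²/63.1
   = 1.486 + 0.723 + 0.070
   = 2.28
p-value = 0.3200

Since p-value > α = 0.1, we fail to reject H₀.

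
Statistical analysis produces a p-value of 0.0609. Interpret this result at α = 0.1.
Since p = 0.0609 < α = 0.1, reject H₀.
There is sufficient evidence to reject the null hypothesis; the result is statistically significant at the 0.1 level.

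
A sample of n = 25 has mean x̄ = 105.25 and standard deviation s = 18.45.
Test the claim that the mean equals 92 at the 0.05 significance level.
One-sample t-test:
H₀: μ = 92
H₁: μ ≠ 92
df = n - 1 = 24
t = (x̄ - μ₀) / (s/√n) = (105.25 - 92) / (18.45/√25) = 3.591
p-value = 0.0015

Since p-value < α = 0.05, we reject H₀.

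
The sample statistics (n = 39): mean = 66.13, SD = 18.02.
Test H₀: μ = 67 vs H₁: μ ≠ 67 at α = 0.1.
One-sample t-test:
H₀: μ = 67
H₁: μ ≠ 67
df = n - 1 = 38
t = (x̄ - μ₀) / (s/√n) = (66.13 - 67) / (18.02/√39) = -0.302
p-value = 0.7647

Since p-value > α = 0.1, we fail to reject H₀.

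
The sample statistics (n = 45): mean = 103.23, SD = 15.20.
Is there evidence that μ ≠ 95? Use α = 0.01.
One-sample t-test:
H₀: μ = 95
H₁: μ ≠ 95
df = n - 1 = 44
t = (x̄ - μ₀) / (s/√n) = (103.23 - 95) / (15.20/√45) = 3.632
p-value = 0.0007

Since p-value < α = 0.01, we reject H₀.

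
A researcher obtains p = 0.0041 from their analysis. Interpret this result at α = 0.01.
Since p = 0.0041 < α = 0.01, reject H₀.
There is sufficient evidence to reject the null hypothesis; the result is statistically significant at the 0.01 level.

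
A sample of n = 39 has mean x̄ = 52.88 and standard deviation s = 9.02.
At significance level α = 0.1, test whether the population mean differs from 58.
One-sample t-test:
H₀: μ = 58
H₁: μ ≠ 58
df = n - 1 = 38
t = (x̄ - μ₀) / (s/√n) = (52.88 - 58) / (9.02/√39) = -3.545
p-value = 0.0011

Since p-value < α = 0.1, we reject H₀.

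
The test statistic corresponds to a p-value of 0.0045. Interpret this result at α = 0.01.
Since p = 0.0045 < α = 0.01, reject H₀.
There is sufficient evidence to reject the null hypothesis; the result is statistically significant at the 0.01 level.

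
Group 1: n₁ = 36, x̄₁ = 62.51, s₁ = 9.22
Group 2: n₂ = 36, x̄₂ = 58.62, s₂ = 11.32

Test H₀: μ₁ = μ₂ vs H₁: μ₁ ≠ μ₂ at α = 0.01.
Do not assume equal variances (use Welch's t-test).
Welch's two-sample t-test:
H₀: μ₁ = μ₂
H₁: μ₁ ≠ μ₂
s₁²/n₁ = 9.22²/36 = 2.3613,  s₂²/n₂ = 11.32²/36 = 3.5595
SE = √(s₁²/n₁ + s₂²/n₂) = √(2.3613 + 3.5595) = 2.4333
df (Welch-Satterthwaite) = (s₁²/n₁ + s₂²/n₂)² / [(s₁²/n₁)²/(n₁-1) + (s₂²/n₂)²/(n₂-1)] ≈ 67.25
t = (x̄₁ - x̄₂) / SE = (62.51 - 58.62) / 2.4333 = 3.89 / 2.4333 = 1.599
p-value = 0.1146

Since p-value > α = 0.01, we fail to reject H₀.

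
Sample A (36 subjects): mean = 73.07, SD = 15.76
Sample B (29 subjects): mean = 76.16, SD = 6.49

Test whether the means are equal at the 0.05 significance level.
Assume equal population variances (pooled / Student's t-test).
Student's two-sample t-test (equal variances):
H₀: μ₁ = μ₂
H₁: μ₁ ≠ μ₂
df = n₁ + n₂ - 2 = 63
Pooled variance s_p² = [(n₁-1)s₁² + (n₂-1)s₂²] / (n₁ + n₂ - 2) = [(35)(15.76²) + (28)(6.49²)] / 63 = 156.7076
SE = √(s_p²(1/n₁ + 1/n₂)) = √(156.7076 × (1/36 + 1/29)) = 3.1236
t = (x̄₁ - x̄₂) / SE = (73.07 - 76.16) / 3.1236 = -3.09 / 3.1236 = -0.989
p-value = 0.3263

Since p-value > α = 0.05, we fail to reject H₀.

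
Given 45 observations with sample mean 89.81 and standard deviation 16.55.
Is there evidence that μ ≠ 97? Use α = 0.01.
One-sample t-test:
H₀: μ = 97
H₁: μ ≠ 97
df = n - 1 = 44
t = (x̄ - μ₀) / (s/√n) = (89.81 - 97) / (16.55/√45) = -2.914
p-value = 0.0056

Since p-value < α = 0.01, we reject H₀.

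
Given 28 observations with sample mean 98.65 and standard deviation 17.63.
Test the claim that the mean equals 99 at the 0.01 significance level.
One-sample t-test:
H₀: μ = 99
H₁: μ ≠ 99
df = n - 1 = 27
t = (x̄ - μ₀) / (s/√n) = (98.65 - 99) / (17.63/√28) = -0.105
p-value = 0.9171

Since p-value > α = 0.01, we fail to reject H₀.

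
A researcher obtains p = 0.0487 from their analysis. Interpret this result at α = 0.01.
Since p = 0.0487 > α = 0.01, fail to reject H₀.
There is insufficient evidence to reject the null hypothesis; the result is not statistically significant at the 0.01 level.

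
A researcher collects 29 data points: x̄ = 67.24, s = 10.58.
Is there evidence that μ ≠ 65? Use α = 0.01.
One-sample t-test:
H₀: μ = 65
H₁: μ ≠ 65
df = n - 1 = 28
t = (x̄ - μ₀) / (s/√n) = (67.24 - 65) / (10.58/√29) = 1.140
p-value = 0.2639

Since p-value > α = 0.01, we fail to reject H₀.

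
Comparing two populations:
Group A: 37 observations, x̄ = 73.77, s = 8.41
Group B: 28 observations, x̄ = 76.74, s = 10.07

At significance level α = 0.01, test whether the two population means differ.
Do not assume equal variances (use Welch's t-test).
Welch's two-sample t-test:
H₀: μ₁ = μ₂
H₁: μ₁ ≠ μ₂
s₁²/n₁ = 8.41²/37 = 1.9116,  s₂²/n₂ = 10.07²/28 = 3.6216
SE = √(s₁²/n₁ + s₂²/n₂) = √(1.9116 + 3.6216) = 2.3523
df (Welch-Satterthwaite) = (s₁²/n₁ + s₂²/n₂)² / [(s₁²/n₁)²/(n₁-1) + (s₂²/n₂)²/(n₂-1)] ≈ 52.13
t = (x̄₁ - x̄₂) / SE = (73.77 - 76.74) / 2.3523 = -2.97 / 2.3523 = -1.263
p-value = 0.2123

Since p-value > α = 0.01, we fail to reject H₀.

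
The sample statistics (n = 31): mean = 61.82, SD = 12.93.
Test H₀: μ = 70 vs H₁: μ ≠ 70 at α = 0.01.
One-sample t-test:
H₀: μ = 70
H₁: μ ≠ 70
df = n - 1 = 30
t = (x̄ - μ₀) / (s/√n) = (61.82 - 70) / (12.93/√31) = -3.522
p-value = 0.0014

Since p-value < α = 0.01, we reject H₀.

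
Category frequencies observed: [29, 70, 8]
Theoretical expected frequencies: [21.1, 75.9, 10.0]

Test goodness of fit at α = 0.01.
Chi-square goodness of fit test:
H₀: observed counts match expected distribution
H₁: observed counts differ from expected distribution
df = k - 1 = 2
χ² = Σ(O - E)²/E
   = (29 - 21.1)²/21.1 + (70 - 75.9)²/75.9 + (8 - 10.0)²/10.0
   = 2.958 + 0.459 + 0.400
   = 3.82
p-value = 0.1483

Since p-value > α = 0.01, we fail to reject H₀.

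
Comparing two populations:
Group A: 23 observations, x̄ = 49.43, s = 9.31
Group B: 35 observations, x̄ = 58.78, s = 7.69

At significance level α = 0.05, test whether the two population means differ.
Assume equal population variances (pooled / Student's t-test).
Student's two-sample t-test (equal variances):
H₀: μ₁ = μ₂
H₁: μ₁ ≠ μ₂
df = n₁ + n₂ - 2 = 56
Pooled variance s_p² = [(n₁-1)s₁² + (n₂-1)s₂²] / (n₁ + n₂ - 2) = [(22)(9.31²) + (34)(7.69²)] / 56 = 69.9554
SE = √(s_p²(1/n₁ + 1/n₂)) = √(69.9554 × (1/23 + 1/35)) = 2.2451
t = (x̄₁ - x̄₂) / SE = (49.43 - 58.78) / 2.2451 = -9.35 / 2.2451 = -4.165
p-value = 0.0001

Since p-value < α = 0.05, we reject H₀.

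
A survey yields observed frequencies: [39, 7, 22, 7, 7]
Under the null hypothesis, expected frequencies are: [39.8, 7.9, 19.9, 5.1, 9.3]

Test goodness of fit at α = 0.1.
Chi-square goodness of fit test:
H₀: observed counts match expected distribution
H₁: observed counts differ from expected distribution
df = k - 1 = 4
χ² = Σ(O - E)²/E
   = (39 - 39.8)²/39.8 + (7 - 7.9)²/7.9 + (22 - 19.9)²/19.9 + (7 - 5.1)²/5.1 + (7 - 9.3)²/9.3
   = 0.016 + 0.103 + 0.222 + 0.708 + 0.569
   = 1.62
p-value = 0.8058

Since p-value > α = 0.1, we fail to reject H₀.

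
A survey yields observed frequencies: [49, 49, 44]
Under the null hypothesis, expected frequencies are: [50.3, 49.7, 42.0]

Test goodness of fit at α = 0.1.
Chi-square goodness of fit test:
H₀: observed counts match expected distribution
H₁: observed counts differ from expected distribution
df = k - 1 = 2
χ² = Σ(O - E)²/E
   = (49 - 50.3)²/50.3 + (49 - 49.7)²/49.7 + (44 - 42.0)²/42.0
   = 0.034 + 0.010 + 0.095
   = 0.14
p-value = 0.9330

Since p-value > α = 0.1, we fail to reject H₀.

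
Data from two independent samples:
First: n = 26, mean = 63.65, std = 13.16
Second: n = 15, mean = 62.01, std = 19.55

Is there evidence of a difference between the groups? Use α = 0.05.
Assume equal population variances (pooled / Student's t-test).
Student's two-sample t-test (equal variances):
H₀: μ₁ = μ₂
H₁: μ₁ ≠ μ₂
df = n₁ + n₂ - 2 = 39
Pooled variance s_p² = [(n₁-1)s₁² + (n₂-1)s₂²] / (n₁ + n₂ - 2) = [(25)(13.16²) + (14)(19.55²)] / 39 = 248.2173
SE = √(s_p²(1/n₁ + 1/n₂)) = √(248.2173 × (1/26 + 1/15)) = 5.1083
t = (x̄₁ - x̄₂) / SE = (63.65 - 62.01) / 5.1083 = 1.64 / 5.1083 = 0.321
p-value = 0.7499

Since p-value > α = 0.05, we fail to reject H₀.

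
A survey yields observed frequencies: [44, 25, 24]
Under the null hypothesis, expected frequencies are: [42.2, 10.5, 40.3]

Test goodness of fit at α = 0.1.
Chi-square goodness of fit test:
H₀: observed counts match expected distribution
H₁: observed counts differ from expected distribution
df = k - 1 = 2
χ² = Σ(O - E)²/E
   = (44 - 42.2)²/42.2 + (25 - 10.5)²/10.5 + (24 - 40.3)²/40.3
   = 0.077 + 20.024 + 6.593
   = 26.69
p-value < 0.0001

Since p-value < α = 0.1, we reject H₀.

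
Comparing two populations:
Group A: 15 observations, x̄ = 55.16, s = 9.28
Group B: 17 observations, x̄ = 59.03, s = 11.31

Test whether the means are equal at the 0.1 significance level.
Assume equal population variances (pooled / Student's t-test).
Student's two-sample t-test (equal variances):
H₀: μ₁ = μ₂
H₁: μ₁ ≠ μ₂
df = n₁ + n₂ - 2 = 30
Pooled variance s_p² = [(n₁-1)s₁² + (n₂-1)s₂²] / (n₁ + n₂ - 2) = [(14)(9.28²) + (16)(11.31²)] / 30 = 108.4105
SE = √(s_p²(1/n₁ + 1/n₂)) = √(108.4105 × (1/15 + 1/17)) = 3.6884
t = (x̄₁ - x̄₂) / SE = (55.16 - 59.03) / 3.6884 = -3.87 / 3.6884 = -1.049
p-value = 0.3025

Since p-value > α = 0.1, we fail to reject H₀.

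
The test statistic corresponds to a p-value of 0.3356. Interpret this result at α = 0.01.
Since p = 0.3356 > α = 0.01, fail to reject H₀.
There is insufficient evidence to reject the null hypothesis; the result is not statistically significant at the 0.01 level.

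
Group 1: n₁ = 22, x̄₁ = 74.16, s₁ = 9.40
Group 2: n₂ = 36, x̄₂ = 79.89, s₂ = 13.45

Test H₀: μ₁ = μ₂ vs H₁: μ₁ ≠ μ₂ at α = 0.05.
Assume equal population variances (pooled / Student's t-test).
Student's two-sample t-test (equal variances):
H₀: μ₁ = μ₂
H₁: μ₁ ≠ μ₂
df = n₁ + n₂ - 2 = 56
Pooled variance s_p² = [(n₁-1)s₁² + (n₂-1)s₂²] / (n₁ + n₂ - 2) = [(21)(9.40²) + (35)(13.45²)] / 56 = 146.1991
SE = √(s_p²(1/n₁ + 1/n₂)) = √(146.1991 × (1/22 + 1/36)) = 3.2721
t = (x̄₁ - x̄₂) / SE = (74.16 - 79.89) / 3.2721 = -5.73 / 3.2721 = -1.751
p-value = 0.0854

Since p-value > α = 0.05, we fail to reject H₀.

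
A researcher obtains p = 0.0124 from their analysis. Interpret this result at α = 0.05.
Since p = 0.0124 < α = 0.05, reject H₀.
There is sufficient evidence to reject the null hypothesis; the result is statistically significant at the 0.05 level.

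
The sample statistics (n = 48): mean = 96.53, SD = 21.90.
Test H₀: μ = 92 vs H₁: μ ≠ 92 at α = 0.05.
One-sample t-test:
H₀: μ = 92
H₁: μ ≠ 92
df = n - 1 = 47
t = (x̄ - μ₀) / (s/√n) = (96.53 - 92) / (21.90/√48) = 1.433
p-value = 0.1584

Since p-value > α = 0.05, we fail to reject H₀.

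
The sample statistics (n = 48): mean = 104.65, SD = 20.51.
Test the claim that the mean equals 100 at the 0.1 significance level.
One-sample t-test:
H₀: μ = 100
H₁: μ ≠ 100
df = n - 1 = 47
t = (x̄ - μ₀) / (s/√n) = (104.65 - 100) / (20.51/√48) = 1.571
p-value = 0.1229

Since p-value > α = 0.1, we fail to reject H₀.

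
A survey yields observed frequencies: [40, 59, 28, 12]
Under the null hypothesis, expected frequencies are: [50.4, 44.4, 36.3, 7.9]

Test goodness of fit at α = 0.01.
Chi-square goodness of fit test:
H₀: observed counts match expected distribution
H₁: observed counts differ from expected distribution
df = k - 1 = 3
χ² = Σ(O - E)²/E
   = (40 - 50.4)²/50.4 + (59 - 44.4)²/44.4 + (28 - 36.3)²/36.3 + (12 - 7.9)²/7.9
   = 2.146 + 4.801 + 1.898 + 2.128
   = 10.97
p-value = 0.0119

Since p-value > α = 0.01, we fail to reject H₀.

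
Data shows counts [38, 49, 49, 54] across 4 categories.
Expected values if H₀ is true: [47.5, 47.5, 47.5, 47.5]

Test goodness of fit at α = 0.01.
Chi-square goodness of fit test:
H₀: observed counts match expected distribution
H₁: observed counts differ from expected distribution
df = k - 1 = 3
χ² = Σ(O - E)²/E
   = (38 - 47.5)²/47.5 + (49 - 47.5)²/47.5 + (49 - 47.5)²/47.5 + (54 - 47.5)²/47.5
   = 1.900 + 0.047 + 0.047 + 0.889
   = 2.88
p-value = 0.4098

Since p-value > α = 0.01, we fail to reject H₀.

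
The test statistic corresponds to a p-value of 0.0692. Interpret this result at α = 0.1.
Since p = 0.0692 < α = 0.1, reject H₀.
There is sufficient evidence to reject the null hypothesis; the result is statistically significant at the 0.1 level.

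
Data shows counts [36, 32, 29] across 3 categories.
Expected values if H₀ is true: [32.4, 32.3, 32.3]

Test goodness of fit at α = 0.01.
Chi-square goodness of fit test:
H₀: observed counts match expected distribution
H₁: observed counts differ from expected distribution
df = k - 1 = 2
χ² = Σ(O - E)²/E
   = (36 - 32.4)²/32.4 + (32 - 32.3)²/32.3 + (29 - 32.3)²/32.3
   = 0.400 + 0.003 + 0.337
   = 0.74
p-value = 0.6908

Since p-value > α = 0.01, we fail to reject H₀.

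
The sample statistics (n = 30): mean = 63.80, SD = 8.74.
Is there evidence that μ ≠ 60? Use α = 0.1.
One-sample t-test:
H₀: μ = 60
H₁: μ ≠ 60
df = n - 1 = 29
t = (x̄ - μ₀) / (s/√n) = (63.80 - 60) / (8.74/√30) = 2.381
p-value = 0.0240

Since p-value < α = 0.1, we reject H₀.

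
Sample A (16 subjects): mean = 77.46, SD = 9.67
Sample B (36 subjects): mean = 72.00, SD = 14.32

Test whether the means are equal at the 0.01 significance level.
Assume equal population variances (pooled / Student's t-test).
Student's two-sample t-test (equal variances):
H₀: μ₁ = μ₂
H₁: μ₁ ≠ μ₂
df = n₁ + n₂ - 2 = 50
Pooled variance s_p² = [(n₁-1)s₁² + (n₂-1)s₂²] / (n₁ + n₂ - 2) = [(15)(9.67²) + (35)(14.32²)] / 50 = 171.5964
SE = √(s_p²(1/n₁ + 1/n₂)) = √(171.5964 × (1/16 + 1/36)) = 3.9359
t = (x̄₁ - x̄₂) / SE = (77.46 - 72.00) / 3.9359 = 5.46 / 3.9359 = 1.387
p-value = 0.1715

Since p-value > α = 0.01, we fail to reject H₀.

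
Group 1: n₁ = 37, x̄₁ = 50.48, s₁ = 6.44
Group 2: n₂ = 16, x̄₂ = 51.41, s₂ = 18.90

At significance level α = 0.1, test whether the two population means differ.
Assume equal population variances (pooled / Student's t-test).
Student's two-sample t-test (equal variances):
H₀: μ₁ = μ₂
H₁: μ₁ ≠ μ₂
df = n₁ + n₂ - 2 = 51
Pooled variance s_p² = [(n₁-1)s₁² + (n₂-1)s₂²] / (n₁ + n₂ - 2) = [(36)(6.44²) + (15)(18.90²)] / 51 = 134.3372
SE = √(s_p²(1/n₁ + 1/n₂)) = √(134.3372 × (1/37 + 1/16)) = 3.4680
t = (x̄₁ - x̄₂) / SE = (50.48 - 51.41) / 3.4680 = -0.93 / 3.4680 = -0.268
p-value = 0.7897

Since p-value > α = 0.1, we fail to reject H₀.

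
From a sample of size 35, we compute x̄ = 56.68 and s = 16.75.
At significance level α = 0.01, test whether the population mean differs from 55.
One-sample t-test:
H₀: μ = 55
H₁: μ ≠ 55
df = n - 1 = 34
t = (x̄ - μ₀) / (s/√n) = (56.68 - 55) / (16.75/√35) = 0.593
p-value = 0.5569

Since p-value > α = 0.01, we fail to reject H₀.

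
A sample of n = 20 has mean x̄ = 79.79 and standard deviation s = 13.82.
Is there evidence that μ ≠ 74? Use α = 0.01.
One-sample t-test:
H₀: μ = 74
H₁: μ ≠ 74
df = n - 1 = 19
t = (x̄ - μ₀) / (s/√n) = (79.79 - 74) / (13.82/√20) = 1.874
p-value = 0.0764

Since p-value > α = 0.01, we fail to reject H₀.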